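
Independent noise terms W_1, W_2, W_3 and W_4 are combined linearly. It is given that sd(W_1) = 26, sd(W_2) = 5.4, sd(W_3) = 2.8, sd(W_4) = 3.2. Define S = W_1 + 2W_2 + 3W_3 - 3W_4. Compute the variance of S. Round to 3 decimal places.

var(W_1) = 676, var(W_2) = 29.16, var(W_3) = 7.84, var(W_4) = 10.24
By independence, var(S) = (1)²var(W_1) + (2)²var(W_2) + (3)²var(W_3) + (-3)²var(W_4)
= (1)²·676 + (2)²·29.16 + (3)²·7.84 + (-3)²·10.24 = 955.36

955.360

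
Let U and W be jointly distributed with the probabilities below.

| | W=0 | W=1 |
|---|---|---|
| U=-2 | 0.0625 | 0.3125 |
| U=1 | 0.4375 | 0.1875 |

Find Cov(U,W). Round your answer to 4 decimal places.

E[U] = -0.125,  E[W] = 0.5
E[UW] = -0.4375
Cov(U,W) = E[UW] − E[U]E[W] = -0.4375 − (-0.125)(0.5) = -0.375

-0.3750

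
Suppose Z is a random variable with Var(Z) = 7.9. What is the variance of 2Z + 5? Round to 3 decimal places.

31.600

Var(2Z + 5) = (2)²·Var(Z) = 4·7.9 = 31.6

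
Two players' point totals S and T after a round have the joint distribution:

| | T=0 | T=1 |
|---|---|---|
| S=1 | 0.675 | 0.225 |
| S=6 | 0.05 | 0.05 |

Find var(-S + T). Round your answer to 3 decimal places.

E[S] = 1.5,  E[T] = 0.275,  E[ST] = 0.525
var(S) = 4.5 − (1.5)² = 2.25;  var(T) = 0.275 − (0.275)² = 0.199375
cov(S,T) = 0.525 − (1.5)(0.275) = 0.1125
var(-S + T) = (-1)²·2.25 + (1)²·0.199375 + 2·(-1)·(1)·0.1125 = 2.224375

2.224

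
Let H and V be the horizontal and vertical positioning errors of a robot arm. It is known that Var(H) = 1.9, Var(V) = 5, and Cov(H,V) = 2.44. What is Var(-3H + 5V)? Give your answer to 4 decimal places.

68.9000

Var(-3H + 5V) = (-3)²·Var(H) + (5)²·Var(V) + 2·(-3)·(5)·Cov(H,V)
= 9·1.9 + 25·5 + -30·2.44 = 68.9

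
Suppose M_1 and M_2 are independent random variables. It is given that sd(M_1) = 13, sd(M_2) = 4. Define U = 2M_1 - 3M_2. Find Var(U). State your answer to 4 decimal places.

Var(M_1) = 169, Var(M_2) = 16
By independence, Var(U) = (2)²Var(M_1) + (-3)²Var(M_2)
= (2)²·169 + (-3)²·16 = 820

820.0000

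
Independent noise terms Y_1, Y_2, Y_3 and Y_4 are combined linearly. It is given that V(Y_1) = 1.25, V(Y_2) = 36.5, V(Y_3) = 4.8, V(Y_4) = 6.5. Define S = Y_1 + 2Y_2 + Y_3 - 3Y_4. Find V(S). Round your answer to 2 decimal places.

By independence, V(S) = (1)²V(Y_1) + (2)²V(Y_2) + (1)²V(Y_3) + (-3)²V(Y_4)
= (1)²·1.25 + (2)²·36.5 + (1)²·4.8 + (-3)²·6.5 = 210.55

210.55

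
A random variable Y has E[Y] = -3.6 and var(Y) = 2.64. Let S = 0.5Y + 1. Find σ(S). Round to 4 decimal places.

0.8124

var(0.5Y + 1) = (0.5)²·2.64 = 0.66
σ(S) = √0.66 ≈ 0.8124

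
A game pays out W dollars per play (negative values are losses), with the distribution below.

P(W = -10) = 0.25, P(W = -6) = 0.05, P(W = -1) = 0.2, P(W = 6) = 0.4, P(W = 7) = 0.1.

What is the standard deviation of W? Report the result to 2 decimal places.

E[W] = (-10)(0.25) + (-6)(0.05) + (-1)(0.2) + (6)(0.4) + (7)(0.1) = 0.1
E[W²] = (-10)²(0.25) + (-6)²(0.05) + (-1)²(0.2) + (6)²(0.4) + (7)²(0.1) = 46.3
Var(W) = E[W²] − (E[W])² = 46.3 − (0.1)² = 46.29
SD(W) = √46.29 ≈ 6.80

6.80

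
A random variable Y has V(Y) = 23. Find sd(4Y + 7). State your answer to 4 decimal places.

19.1833

V(4Y + 7) = (4)²·23 = 368
sd(4Y + 7) = √368 ≈ 19.1833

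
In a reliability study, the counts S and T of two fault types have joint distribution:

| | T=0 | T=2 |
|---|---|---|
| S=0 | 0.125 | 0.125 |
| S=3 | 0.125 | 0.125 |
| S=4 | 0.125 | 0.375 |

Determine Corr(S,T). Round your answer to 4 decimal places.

0.1969

E[S] = 2.75,  E[T] = 1.25
E[ST] = 3.75
cov(S,T) = E[ST] − E[S]E[T] = 3.75 − (2.75)(1.25) = 0.3125
Var(S) = 2.6875,  Var(T) = 0.9375
ρ = 0.3125 / √(2.6875·0.9375) ≈ 0.1969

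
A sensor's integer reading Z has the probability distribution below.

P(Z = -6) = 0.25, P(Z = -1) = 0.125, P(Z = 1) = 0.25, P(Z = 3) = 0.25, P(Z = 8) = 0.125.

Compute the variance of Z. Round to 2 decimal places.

19.48

E[Z] = (-6)(0.25) + (-1)(0.125) + (1)(0.25) + (3)(0.25) + (8)(0.125) = 0.375
E[Z²] = (-6)²(0.25) + (-1)²(0.125) + (1)²(0.25) + (3)²(0.25) + (8)²(0.125) = 19.625
Var(Z) = E[Z²] − (E[Z])² = 19.625 − (0.375)² = 19.484375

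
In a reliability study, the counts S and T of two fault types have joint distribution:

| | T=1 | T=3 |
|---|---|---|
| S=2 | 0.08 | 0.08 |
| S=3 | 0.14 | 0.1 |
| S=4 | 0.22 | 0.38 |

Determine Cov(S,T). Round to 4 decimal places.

0.1072

E[S] = 3.44,  E[T] = 2.12
E[ST] = 7.4
Cov(S,T) = E[ST] − E[S]E[T] = 7.4 − (3.44)(2.12) = 0.1072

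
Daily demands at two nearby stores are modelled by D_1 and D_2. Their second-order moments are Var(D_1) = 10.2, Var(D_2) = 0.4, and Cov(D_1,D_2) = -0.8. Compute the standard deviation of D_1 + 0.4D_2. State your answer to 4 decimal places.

Var(D_1 + 0.4D_2) = (1)²·Var(D_1) + (0.4)²·Var(D_2) + 2·(1)·(0.4)·Cov(D_1,D_2)
= 1·10.2 + 0.16·0.4 + 0.8·-0.8 = 9.624
SD(D_1 + 0.4D_2) = √9.624 ≈ 3.1023

3.1023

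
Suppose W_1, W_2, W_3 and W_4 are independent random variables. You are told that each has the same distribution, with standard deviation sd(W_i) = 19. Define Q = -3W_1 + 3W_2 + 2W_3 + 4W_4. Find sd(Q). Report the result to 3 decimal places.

Var(W_i) = (19)² = 361
By independence, Var(Q) = (-3)²Var(W_1) + (3)²Var(W_2) + (2)²Var(W_3) + (4)²Var(W_4)
= (-3)²·361 + (3)²·361 + (2)²·361 + (4)²·361 = 13718
sd(Q) = √13718 ≈ 117.124

117.124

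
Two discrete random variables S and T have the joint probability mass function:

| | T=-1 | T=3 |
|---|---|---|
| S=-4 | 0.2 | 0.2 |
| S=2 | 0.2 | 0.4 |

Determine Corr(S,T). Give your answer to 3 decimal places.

0.167

E[S] = -0.4,  E[T] = 1.4
E[ST] = 0.4
Cov(S,T) = E[ST] − E[S]E[T] = 0.4 − (-0.4)(1.4) = 0.96
Var(S) = 8.64,  Var(T) = 3.84
ρ = 0.96 / √(8.64·3.84) ≈ 0.167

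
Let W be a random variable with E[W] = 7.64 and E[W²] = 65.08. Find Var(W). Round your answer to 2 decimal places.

6.71

Var(W) = 65.08 − (7.64)² = 6.7104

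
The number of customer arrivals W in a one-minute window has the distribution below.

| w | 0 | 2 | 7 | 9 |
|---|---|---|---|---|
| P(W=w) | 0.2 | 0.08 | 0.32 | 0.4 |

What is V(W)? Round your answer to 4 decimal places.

12.4000

E[W] = (0)(0.2) + (2)(0.08) + (7)(0.32) + (9)(0.4) = 6
E[W²] = (0)²(0.2) + (2)²(0.08) + (7)²(0.32) + (9)²(0.4) = 48.4
V(W) = E[W²] − (E[W])² = 48.4 − (6)² = 12.4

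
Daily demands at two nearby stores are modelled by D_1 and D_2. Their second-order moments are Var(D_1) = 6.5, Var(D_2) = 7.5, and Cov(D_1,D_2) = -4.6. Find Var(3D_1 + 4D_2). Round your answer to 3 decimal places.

68.100

Var(3D_1 + 4D_2) = (3)²·Var(D_1) + (4)²·Var(D_2) + 2·(3)·(4)·Cov(D_1,D_2)
= 9·6.5 + 16·7.5 + 24·-4.6 = 68.1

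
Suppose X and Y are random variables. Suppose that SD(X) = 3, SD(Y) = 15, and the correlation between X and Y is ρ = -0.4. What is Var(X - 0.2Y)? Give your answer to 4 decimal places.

25.2000

Var(X) = (3)² = 9;  Var(Y) = (15)² = 225
Cov(X,Y) = ρ·SD(X)·SD(Y) = -0.4·3·15 = -18
Var(X - 0.2Y) = (1)²·Var(X) + (-0.2)²·Var(Y) + 2·(1)·(-0.2)·Cov(X,Y)
= 1·9 + 0.04·225 + -0.4·-18 = 25.2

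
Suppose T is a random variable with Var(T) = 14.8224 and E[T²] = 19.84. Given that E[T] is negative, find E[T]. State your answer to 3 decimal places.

(E[T])² = E[T²] − Var(T) = 19.84 − 14.8224 = 5.0176
E[T] = −√5.0176 = -2.24

-2.240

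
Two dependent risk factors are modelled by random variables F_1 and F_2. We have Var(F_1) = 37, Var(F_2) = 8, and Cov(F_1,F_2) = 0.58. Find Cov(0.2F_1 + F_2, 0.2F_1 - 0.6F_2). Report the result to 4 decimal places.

Cov(0.2F_1 + F_2, 0.2F_1 - 0.6F_2) = (0.2)(0.2)Var(F_1) + (1)(-0.6)Var(F_2) + [(0.2)(-0.6) + (1)(0.2)]Cov(F_1,F_2)
= 0.04·37 + -0.6·8 + 0.08·0.58 = -3.2736

-3.2736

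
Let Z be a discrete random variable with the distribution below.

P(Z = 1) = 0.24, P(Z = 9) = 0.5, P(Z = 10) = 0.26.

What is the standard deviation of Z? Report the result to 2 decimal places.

3.59

E[Z] = (1)(0.24) + (9)(0.5) + (10)(0.26) = 7.34
E[Z²] = (1)²(0.24) + (9)²(0.5) + (10)²(0.26) = 66.74
Var(Z) = E[Z²] − (E[Z])² = 66.74 − (7.34)² = 12.8644
SD(Z) = √12.8644 ≈ 3.59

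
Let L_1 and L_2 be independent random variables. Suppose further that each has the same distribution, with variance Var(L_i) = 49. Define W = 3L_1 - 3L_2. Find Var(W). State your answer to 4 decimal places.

882.0000

By independence, Var(W) = (3)²Var(L_1) + (-3)²Var(L_2)
= (3)²·49 + (-3)²·49 = 882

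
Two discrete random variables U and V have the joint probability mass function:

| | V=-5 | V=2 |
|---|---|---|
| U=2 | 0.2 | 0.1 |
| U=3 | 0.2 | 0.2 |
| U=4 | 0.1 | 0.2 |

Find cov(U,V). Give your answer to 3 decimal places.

E[U] = 3,  E[V] = -1.5
E[UV] = -3.8
cov(U,V) = E[UV] − E[U]E[V] = -3.8 − (3)(-1.5) = 0.7

0.700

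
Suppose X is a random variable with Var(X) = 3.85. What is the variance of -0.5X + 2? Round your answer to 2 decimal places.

Var(-0.5X + 2) = (-0.5)²·Var(X) = 0.25·3.85 = 0.9625

0.96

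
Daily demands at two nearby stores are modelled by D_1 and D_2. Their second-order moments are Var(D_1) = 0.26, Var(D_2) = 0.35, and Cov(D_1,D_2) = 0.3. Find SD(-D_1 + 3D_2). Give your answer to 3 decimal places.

Var(-D_1 + 3D_2) = (-1)²·Var(D_1) + (3)²·Var(D_2) + 2·(-1)·(3)·Cov(D_1,D_2)
= 1·0.26 + 9·0.35 + -6·0.3 = 1.61
SD(-D_1 + 3D_2) = √1.61 ≈ 1.269

1.269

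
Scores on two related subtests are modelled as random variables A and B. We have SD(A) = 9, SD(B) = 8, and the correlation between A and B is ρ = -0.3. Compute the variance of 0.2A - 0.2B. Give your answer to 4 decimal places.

7.5280

Var(A) = (9)² = 81;  Var(B) = (8)² = 64
cov(A,B) = ρ·SD(A)·SD(B) = -0.3·9·8 = -21.6
Var(0.2A - 0.2B) = (0.2)²·Var(A) + (-0.2)²·Var(B) + 2·(0.2)·(-0.2)·cov(A,B)
= 0.04·81 + 0.04·64 + -0.08·-21.6 = 7.528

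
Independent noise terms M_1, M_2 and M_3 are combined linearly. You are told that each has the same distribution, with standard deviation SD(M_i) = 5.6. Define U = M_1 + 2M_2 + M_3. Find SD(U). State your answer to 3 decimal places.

var(M_i) = (5.6)² = 31.36
By independence, var(U) = (1)²var(M_1) + (2)²var(M_2) + (1)²var(M_3)
= (1)²·31.36 + (2)²·31.36 + (1)²·31.36 = 188.16
SD(U) = √188.16 ≈ 13.717

13.717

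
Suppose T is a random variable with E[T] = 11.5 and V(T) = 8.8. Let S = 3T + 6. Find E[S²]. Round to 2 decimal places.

E[3T + 6] = 3·11.5 + 6 = 40.5
V(3T + 6) = (3)²·8.8 = 79.2
E[S²] = V(S) + (E[S])² = 79.2 + (40.5)² = 1719.45

1719.45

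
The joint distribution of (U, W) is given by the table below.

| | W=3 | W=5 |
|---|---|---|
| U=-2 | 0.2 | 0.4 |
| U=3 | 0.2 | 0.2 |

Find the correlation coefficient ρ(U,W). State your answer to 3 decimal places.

E[U] = 0,  E[W] = 4.2
E[UW] = -0.4
Cov(U,W) = E[UW] − E[U]E[W] = -0.4 − (0)(4.2) = -0.4
Var(U) = 6,  Var(W) = 0.96
ρ = -0.4 / √(6·0.96) ≈ -0.167

-0.167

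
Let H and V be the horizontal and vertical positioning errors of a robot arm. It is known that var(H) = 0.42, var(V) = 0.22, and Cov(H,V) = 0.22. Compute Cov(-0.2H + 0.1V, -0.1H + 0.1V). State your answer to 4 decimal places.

0.0040

Cov(-0.2H + 0.1V, -0.1H + 0.1V) = (-0.2)(-0.1)var(H) + (0.1)(0.1)var(V) + [(-0.2)(0.1) + (0.1)(-0.1)]Cov(H,V)
= 0.02·0.42 + 0.01·0.22 + -0.03·0.22 = 0.004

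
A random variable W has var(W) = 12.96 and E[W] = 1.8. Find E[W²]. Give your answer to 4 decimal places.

16.2000

E[W²] = var(W) + (E[W])² = 12.96 + (1.8)² = 16.2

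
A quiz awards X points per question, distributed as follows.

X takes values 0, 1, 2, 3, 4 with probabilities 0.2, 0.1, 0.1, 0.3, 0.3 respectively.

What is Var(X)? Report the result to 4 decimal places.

2.2400

E[X] = (0)(0.2) + (1)(0.1) + (2)(0.1) + (3)(0.3) + (4)(0.3) = 2.4
E[X²] = (0)²(0.2) + (1)²(0.1) + (2)²(0.1) + (3)²(0.3) + (4)²(0.3) = 8
Var(X) = E[X²] − (E[X])² = 8 − (2.4)² = 2.24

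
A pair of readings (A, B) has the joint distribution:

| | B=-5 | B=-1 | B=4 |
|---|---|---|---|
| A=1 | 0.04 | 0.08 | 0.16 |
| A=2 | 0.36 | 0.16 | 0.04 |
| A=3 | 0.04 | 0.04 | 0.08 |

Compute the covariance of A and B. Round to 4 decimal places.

-0.4432

E[A] = 1.88,  E[B] = -1.36
E[AB] = -3
cov(A,B) = E[AB] − E[A]E[B] = -3 − (1.88)(-1.36) = -0.4432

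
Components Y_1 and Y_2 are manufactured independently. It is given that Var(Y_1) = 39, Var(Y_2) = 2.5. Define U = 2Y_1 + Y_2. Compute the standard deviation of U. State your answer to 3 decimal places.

12.590

By independence, Var(U) = (2)²Var(Y_1) + (1)²Var(Y_2)
= (2)²·39 + (1)²·2.5 = 158.5
SD(U) = √158.5 ≈ 12.590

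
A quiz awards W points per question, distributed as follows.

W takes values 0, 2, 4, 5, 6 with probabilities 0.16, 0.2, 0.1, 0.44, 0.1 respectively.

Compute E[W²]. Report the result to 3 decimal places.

E[W²] = (0)²(0.16) + (2)²(0.2) + (4)²(0.1) + (5)²(0.44) + (6)²(0.1) = 17

17.000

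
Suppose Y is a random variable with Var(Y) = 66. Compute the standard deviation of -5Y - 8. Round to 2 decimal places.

Var(-5Y - 8) = (-5)²·66 = 1650
SD(-5Y - 8) = √1650 ≈ 40.62

40.62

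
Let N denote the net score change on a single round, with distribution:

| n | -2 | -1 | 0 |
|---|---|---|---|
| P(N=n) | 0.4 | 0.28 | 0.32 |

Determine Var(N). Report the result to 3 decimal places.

0.714

E[N] = (-2)(0.4) + (-1)(0.28) + (0)(0.32) = -1.08
E[N²] = (-2)²(0.4) + (-1)²(0.28) + (0)²(0.32) = 1.88
Var(N) = E[N²] − (E[N])² = 1.88 − (-1.08)² = 0.7136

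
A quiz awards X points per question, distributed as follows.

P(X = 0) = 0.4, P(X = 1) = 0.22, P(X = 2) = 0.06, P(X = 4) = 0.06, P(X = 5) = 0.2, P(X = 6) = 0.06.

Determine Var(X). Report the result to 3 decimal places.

E[X] = (0)(0.4) + (1)(0.22) + (2)(0.06) + (4)(0.06) + (5)(0.2) + (6)(0.06) = 1.94
E[X²] = (0)²(0.4) + (1)²(0.22) + (2)²(0.06) + (4)²(0.06) + (5)²(0.2) + (6)²(0.06) = 8.58
Var(X) = E[X²] − (E[X])² = 8.58 − (1.94)² = 4.8164

4.816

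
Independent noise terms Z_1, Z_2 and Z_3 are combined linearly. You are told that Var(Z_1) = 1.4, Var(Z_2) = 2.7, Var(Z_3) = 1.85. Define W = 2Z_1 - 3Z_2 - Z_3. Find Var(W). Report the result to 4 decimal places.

By independence, Var(W) = (2)²Var(Z_1) + (-3)²Var(Z_2) + (-1)²Var(Z_3)
= (2)²·1.4 + (-3)²·2.7 + (-1)²·1.85 = 31.75

31.7500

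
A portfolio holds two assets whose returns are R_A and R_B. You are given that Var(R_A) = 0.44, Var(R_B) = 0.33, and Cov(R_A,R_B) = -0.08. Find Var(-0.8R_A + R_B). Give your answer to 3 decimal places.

Var(-0.8R_A + R_B) = (-0.8)²·Var(R_A) + (1)²·Var(R_B) + 2·(-0.8)·(1)·Cov(R_A,R_B)
= 0.64·0.44 + 1·0.33 + -1.6·-0.08 = 0.7396

0.740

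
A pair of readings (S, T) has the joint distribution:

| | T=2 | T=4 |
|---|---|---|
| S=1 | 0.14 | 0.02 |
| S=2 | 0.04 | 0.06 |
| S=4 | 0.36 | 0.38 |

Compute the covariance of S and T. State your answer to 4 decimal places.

E[S] = 3.32,  E[T] = 2.92
E[ST] = 9.96
Cov(S,T) = E[ST] − E[S]E[T] = 9.96 − (3.32)(2.92) = 0.2656

0.2656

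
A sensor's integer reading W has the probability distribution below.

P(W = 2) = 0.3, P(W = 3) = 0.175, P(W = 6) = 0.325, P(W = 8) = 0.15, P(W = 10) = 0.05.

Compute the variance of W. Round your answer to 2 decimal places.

E[W] = (2)(0.3) + (3)(0.175) + (6)(0.325) + (8)(0.15) + (10)(0.05) = 4.775
E[W²] = (2)²(0.3) + (3)²(0.175) + (6)²(0.325) + (8)²(0.15) + (10)²(0.05) = 29.075
V(W) = E[W²] − (E[W])² = 29.075 − (4.775)² = 6.274375

6.27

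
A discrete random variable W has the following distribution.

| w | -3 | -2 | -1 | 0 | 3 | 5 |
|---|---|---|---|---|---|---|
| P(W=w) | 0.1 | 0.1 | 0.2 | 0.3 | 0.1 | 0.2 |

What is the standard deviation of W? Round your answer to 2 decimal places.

E[W] = (-3)(0.1) + (-2)(0.1) + (-1)(0.2) + (0)(0.3) + (3)(0.1) + (5)(0.2) = 0.6
E[W²] = (-3)²(0.1) + (-2)²(0.1) + (-1)²(0.2) + (0)²(0.3) + (3)²(0.1) + (5)²(0.2) = 7.4
Var(W) = E[W²] − (E[W])² = 7.4 − (0.6)² = 7.04
sd(W) = √7.04 ≈ 2.65

2.65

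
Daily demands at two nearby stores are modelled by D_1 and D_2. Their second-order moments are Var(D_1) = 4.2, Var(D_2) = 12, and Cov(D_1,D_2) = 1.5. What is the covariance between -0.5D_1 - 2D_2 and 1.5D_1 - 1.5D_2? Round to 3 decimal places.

Cov(-0.5D_1 - 2D_2, 1.5D_1 - 1.5D_2) = (-0.5)(1.5)Var(D_1) + (-2)(-1.5)Var(D_2) + [(-0.5)(-1.5) + (-2)(1.5)]Cov(D_1,D_2)
= -0.75·4.2 + 3·12 + -2.25·1.5 = 29.475

29.475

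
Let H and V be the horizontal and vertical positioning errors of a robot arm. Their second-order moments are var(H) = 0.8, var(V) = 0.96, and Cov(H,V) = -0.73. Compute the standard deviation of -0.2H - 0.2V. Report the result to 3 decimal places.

0.110

var(-0.2H - 0.2V) = (-0.2)²·var(H) + (-0.2)²·var(V) + 2·(-0.2)·(-0.2)·Cov(H,V)
= 0.04·0.8 + 0.04·0.96 + 0.08·-0.73 = 0.012
sd(-0.2H - 0.2V) = √0.012 ≈ 0.110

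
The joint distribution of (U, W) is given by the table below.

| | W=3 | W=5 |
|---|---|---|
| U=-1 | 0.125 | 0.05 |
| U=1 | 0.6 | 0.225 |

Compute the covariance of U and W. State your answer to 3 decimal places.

E[U] = 0.65,  E[W] = 3.55
E[UW] = 2.3
Cov(U,W) = E[UW] − E[U]E[W] = 2.3 − (0.65)(3.55) = -0.0075

-0.008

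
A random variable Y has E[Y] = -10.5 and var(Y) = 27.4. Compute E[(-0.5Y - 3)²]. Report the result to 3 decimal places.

E[-0.5Y - 3] = -0.5·-10.5 − 3 = 2.25
var(-0.5Y - 3) = (-0.5)²·27.4 = 6.85
E[(-0.5Y - 3)²] = var((-0.5Y - 3)) + (E[(-0.5Y - 3)])² = 6.85 + (2.25)² = 11.9125

11.913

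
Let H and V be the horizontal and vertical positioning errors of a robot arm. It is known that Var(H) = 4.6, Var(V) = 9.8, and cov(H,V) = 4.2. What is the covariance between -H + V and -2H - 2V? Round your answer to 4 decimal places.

-10.4000

cov(-H + V, -2H - 2V) = (-1)(-2)Var(H) + (1)(-2)Var(V) + [(-1)(-2) + (1)(-2)]cov(H,V)
= 2·4.6 + -2·9.8 + 0·4.2 = -10.4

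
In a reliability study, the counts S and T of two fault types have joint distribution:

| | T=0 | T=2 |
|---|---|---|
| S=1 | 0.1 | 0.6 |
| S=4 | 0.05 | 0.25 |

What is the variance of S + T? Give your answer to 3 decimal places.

2.340

E[S] = 1.9,  E[T] = 1.7,  E[ST] = 3.2
Var(S) = 5.5 − (1.9)² = 1.89;  Var(T) = 3.4 − (1.7)² = 0.51
Cov(S,T) = 3.2 − (1.9)(1.7) = -0.03
Var(S + T) = (1)²·1.89 + (1)²·0.51 + 2·(1)·(1)·-0.03 = 2.34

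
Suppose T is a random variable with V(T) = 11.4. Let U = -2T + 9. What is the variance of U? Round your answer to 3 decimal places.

V(-2T + 9) = (-2)²·V(T) = 4·11.4 = 45.6

45.600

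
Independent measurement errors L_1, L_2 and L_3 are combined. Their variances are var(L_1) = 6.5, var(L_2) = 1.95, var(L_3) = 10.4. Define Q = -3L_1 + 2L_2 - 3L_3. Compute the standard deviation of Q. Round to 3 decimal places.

By independence, var(Q) = (-3)²var(L_1) + (2)²var(L_2) + (-3)²var(L_3)
= (-3)²·6.5 + (2)²·1.95 + (-3)²·10.4 = 159.9
SD(Q) = √159.9 ≈ 12.645

12.645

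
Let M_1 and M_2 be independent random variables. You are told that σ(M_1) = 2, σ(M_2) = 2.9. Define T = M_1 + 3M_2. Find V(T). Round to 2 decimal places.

79.69

V(M_1) = 4, V(M_2) = 8.41
By independence, V(T) = (1)²V(M_1) + (3)²V(M_2)
= (1)²·4 + (3)²·8.41 = 79.69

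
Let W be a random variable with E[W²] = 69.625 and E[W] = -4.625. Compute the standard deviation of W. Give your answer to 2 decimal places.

6.95

V(W) = 69.625 − (-4.625)² = 48.234375
σ(W) = √48.234375 ≈ 6.95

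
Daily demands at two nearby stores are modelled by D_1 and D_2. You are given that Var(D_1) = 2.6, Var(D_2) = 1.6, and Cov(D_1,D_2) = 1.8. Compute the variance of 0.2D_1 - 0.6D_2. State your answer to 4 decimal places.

0.2480

Var(0.2D_1 - 0.6D_2) = (0.2)²·Var(D_1) + (-0.6)²·Var(D_2) + 2·(0.2)·(-0.6)·Cov(D_1,D_2)
= 0.04·2.6 + 0.36·1.6 + -0.24·1.8 = 0.248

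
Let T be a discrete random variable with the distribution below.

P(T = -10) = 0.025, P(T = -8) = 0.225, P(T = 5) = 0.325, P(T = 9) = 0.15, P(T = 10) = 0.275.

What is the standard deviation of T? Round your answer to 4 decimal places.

7.1533

E[T] = (-10)(0.025) + (-8)(0.225) + (5)(0.325) + (9)(0.15) + (10)(0.275) = 3.675
E[T²] = (-10)²(0.025) + (-8)²(0.225) + (5)²(0.325) + (9)²(0.15) + (10)²(0.275) = 64.675
Var(T) = E[T²] − (E[T])² = 64.675 − (3.675)² = 51.169375
SD(T) = √51.169375 ≈ 7.1533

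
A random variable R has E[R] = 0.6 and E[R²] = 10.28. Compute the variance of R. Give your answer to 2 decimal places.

9.92

V(R) = 10.28 − (0.6)² = 9.92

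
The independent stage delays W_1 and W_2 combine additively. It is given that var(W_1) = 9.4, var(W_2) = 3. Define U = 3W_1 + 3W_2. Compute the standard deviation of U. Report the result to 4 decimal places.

By independence, var(U) = (3)²var(W_1) + (3)²var(W_2)
= (3)²·9.4 + (3)²·3 = 111.6
SD(U) = √111.6 ≈ 10.5641

10.5641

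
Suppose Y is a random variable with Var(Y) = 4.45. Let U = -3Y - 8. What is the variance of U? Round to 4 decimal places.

40.0500

Var(-3Y - 8) = (-3)²·Var(Y) = 9·4.45 = 40.05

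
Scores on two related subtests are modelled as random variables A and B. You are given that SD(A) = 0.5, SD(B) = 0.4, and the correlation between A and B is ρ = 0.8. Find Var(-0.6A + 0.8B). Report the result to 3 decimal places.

Var(A) = (0.5)² = 0.25;  Var(B) = (0.4)² = 0.16
Cov(A,B) = ρ·SD(A)·SD(B) = 0.8·0.5·0.4 = 0.16
Var(-0.6A + 0.8B) = (-0.6)²·Var(A) + (0.8)²·Var(B) + 2·(-0.6)·(0.8)·Cov(A,B)
= 0.36·0.25 + 0.64·0.16 + -0.96·0.16 = 0.0388

0.039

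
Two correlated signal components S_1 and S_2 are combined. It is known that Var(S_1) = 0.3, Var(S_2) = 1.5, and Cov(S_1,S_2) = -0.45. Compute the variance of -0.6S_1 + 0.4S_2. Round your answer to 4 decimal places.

0.5640

Var(-0.6S_1 + 0.4S_2) = (-0.6)²·Var(S_1) + (0.4)²·Var(S_2) + 2·(-0.6)·(0.4)·Cov(S_1,S_2)
= 0.36·0.3 + 0.16·1.5 + -0.48·-0.45 = 0.564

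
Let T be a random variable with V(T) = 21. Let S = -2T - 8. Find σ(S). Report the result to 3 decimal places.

V(-2T - 8) = (-2)²·21 = 84
σ(S) = √84 ≈ 9.165

9.165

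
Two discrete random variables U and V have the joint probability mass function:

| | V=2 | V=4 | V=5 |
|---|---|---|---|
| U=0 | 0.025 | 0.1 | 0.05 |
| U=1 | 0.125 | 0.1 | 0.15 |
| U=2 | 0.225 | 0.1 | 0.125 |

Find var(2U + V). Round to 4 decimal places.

E[U] = 1.275,  E[V] = 3.575,  E[UV] = 4.35
var(U) = 2.175 − (1.275)² = 0.549375;  var(V) = 14.425 − (3.575)² = 1.644375
Cov(U,V) = 4.35 − (1.275)(3.575) = -0.208125
var(2U + V) = (2)²·0.549375 + (1)²·1.644375 + 2·(2)·(1)·-0.208125 = 3.009375

3.0094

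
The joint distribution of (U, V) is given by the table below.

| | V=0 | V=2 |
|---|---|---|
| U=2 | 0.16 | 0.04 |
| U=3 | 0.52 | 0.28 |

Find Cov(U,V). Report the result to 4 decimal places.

E[U] = 2.8,  E[V] = 0.64
E[UV] = 1.84
Cov(U,V) = E[UV] − E[U]E[V] = 1.84 − (2.8)(0.64) = 0.048

0.0480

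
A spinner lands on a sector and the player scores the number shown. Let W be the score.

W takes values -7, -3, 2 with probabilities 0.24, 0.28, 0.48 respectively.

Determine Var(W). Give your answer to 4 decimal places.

13.7664

E[W] = (-7)(0.24) + (-3)(0.28) + (2)(0.48) = -1.56
E[W²] = (-7)²(0.24) + (-3)²(0.28) + (2)²(0.48) = 16.2
Var(W) = E[W²] − (E[W])² = 16.2 − (-1.56)² = 13.7664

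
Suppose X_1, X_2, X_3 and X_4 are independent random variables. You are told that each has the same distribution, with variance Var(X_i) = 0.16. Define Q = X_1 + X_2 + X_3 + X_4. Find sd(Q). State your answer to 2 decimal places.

By independence, Var(Q) = (1)²Var(X_1) + (1)²Var(X_2) + (1)²Var(X_3) + (1)²Var(X_4)
= (1)²·0.16 + (1)²·0.16 + (1)²·0.16 + (1)²·0.16 = 0.64
sd(Q) = √0.64 ≈ 0.80

0.80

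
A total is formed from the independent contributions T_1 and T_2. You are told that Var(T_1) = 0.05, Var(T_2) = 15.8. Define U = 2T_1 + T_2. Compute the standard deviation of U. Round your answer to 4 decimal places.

By independence, Var(U) = (2)²Var(T_1) + (1)²Var(T_2)
= (2)²·0.05 + (1)²·15.8 = 16
sd(U) = √16 ≈ 4.0000

4.0000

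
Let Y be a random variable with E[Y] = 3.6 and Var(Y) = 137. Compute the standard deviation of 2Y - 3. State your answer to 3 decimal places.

23.409

Var(2Y - 3) = (2)²·137 = 548
SD(2Y - 3) = √548 ≈ 23.409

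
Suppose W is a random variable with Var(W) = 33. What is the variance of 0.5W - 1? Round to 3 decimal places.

8.250

Var(0.5W - 1) = (0.5)²·Var(W) = 0.25·33 = 8.25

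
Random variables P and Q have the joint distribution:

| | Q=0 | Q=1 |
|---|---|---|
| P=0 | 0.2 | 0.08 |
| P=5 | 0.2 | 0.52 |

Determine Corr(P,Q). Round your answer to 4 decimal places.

0.4001

E[P] = 3.6,  E[Q] = 0.6
E[PQ] = 2.6
Cov(P,Q) = E[PQ] − E[P]E[Q] = 2.6 − (3.6)(0.6) = 0.44
V(P) = 5.04,  V(Q) = 0.24
ρ = 0.44 / √(5.04·0.24) ≈ 0.4001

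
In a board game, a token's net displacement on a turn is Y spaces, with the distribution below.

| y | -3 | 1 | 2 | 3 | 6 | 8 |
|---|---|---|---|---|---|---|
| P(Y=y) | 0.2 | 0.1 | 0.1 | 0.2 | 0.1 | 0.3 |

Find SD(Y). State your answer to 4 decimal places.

E[Y] = (-3)(0.2) + (1)(0.1) + (2)(0.1) + (3)(0.2) + (6)(0.1) + (8)(0.3) = 3.3
E[Y²] = (-3)²(0.2) + (1)²(0.1) + (2)²(0.1) + (3)²(0.2) + (6)²(0.1) + (8)²(0.3) = 26.9
V(Y) = E[Y²] − (E[Y])² = 26.9 − (3.3)² = 16.01
SD(Y) = √16.01 ≈ 4.0012

4.0012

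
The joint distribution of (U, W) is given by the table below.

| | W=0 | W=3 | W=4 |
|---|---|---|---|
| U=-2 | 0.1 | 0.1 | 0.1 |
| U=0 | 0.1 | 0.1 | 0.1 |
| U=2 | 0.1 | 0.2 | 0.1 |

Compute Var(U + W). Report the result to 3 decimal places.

5.640

E[U] = 0.2,  E[W] = 2.4,  E[UW] = 0.6
Var(U) = 2.8 − (0.2)² = 2.76;  Var(W) = 8.4 − (2.4)² = 2.64
Cov(U,W) = 0.6 − (0.2)(2.4) = 0.12
Var(U + W) = (1)²·2.76 + (1)²·2.64 + 2·(1)·(1)·0.12 = 5.64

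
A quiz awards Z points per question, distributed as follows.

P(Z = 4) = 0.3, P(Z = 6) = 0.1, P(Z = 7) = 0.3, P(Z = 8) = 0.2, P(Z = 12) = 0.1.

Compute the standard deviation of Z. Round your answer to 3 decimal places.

2.326

E[Z] = (4)(0.3) + (6)(0.1) + (7)(0.3) + (8)(0.2) + (12)(0.1) = 6.7
E[Z²] = (4)²(0.3) + (6)²(0.1) + (7)²(0.3) + (8)²(0.2) + (12)²(0.1) = 50.3
var(Z) = E[Z²] − (E[Z])² = 50.3 − (6.7)² = 5.41
SD(Z) = √5.41 ≈ 2.326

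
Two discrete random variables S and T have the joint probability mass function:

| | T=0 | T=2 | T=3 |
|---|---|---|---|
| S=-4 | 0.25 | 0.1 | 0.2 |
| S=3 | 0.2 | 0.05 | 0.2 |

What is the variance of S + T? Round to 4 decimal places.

E[S] = -0.85,  E[T] = 1.5,  E[ST] = -1.1
var(S) = 12.85 − (-0.85)² = 12.1275;  var(T) = 4.2 − (1.5)² = 1.95
Cov(S,T) = -1.1 − (-0.85)(1.5) = 0.175
var(S + T) = (1)²·12.1275 + (1)²·1.95 + 2·(1)·(1)·0.175 = 14.4275

14.4275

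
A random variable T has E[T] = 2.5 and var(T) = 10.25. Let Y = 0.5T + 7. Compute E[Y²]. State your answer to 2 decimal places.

70.63

E[0.5T + 7] = 0.5·2.5 + 7 = 8.25
var(0.5T + 7) = (0.5)²·10.25 = 2.5625
E[Y²] = var(Y) + (E[Y])² = 2.5625 + (8.25)² = 70.625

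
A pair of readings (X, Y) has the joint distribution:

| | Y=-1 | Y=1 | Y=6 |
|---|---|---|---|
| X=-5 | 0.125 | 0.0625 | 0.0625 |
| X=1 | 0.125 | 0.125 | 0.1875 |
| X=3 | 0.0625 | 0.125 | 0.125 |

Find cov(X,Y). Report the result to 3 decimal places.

E[X] = 0.125,  E[Y] = 2.25
E[XY] = 2
cov(X,Y) = E[XY] − E[X]E[Y] = 2 − (0.125)(2.25) = 1.71875

1.719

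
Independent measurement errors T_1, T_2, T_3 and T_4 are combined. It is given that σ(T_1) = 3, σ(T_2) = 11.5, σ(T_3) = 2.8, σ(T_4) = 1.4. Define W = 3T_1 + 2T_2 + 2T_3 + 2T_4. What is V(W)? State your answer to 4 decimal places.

649.2000

V(T_1) = 9, V(T_2) = 132.25, V(T_3) = 7.84, V(T_4) = 1.96
By independence, V(W) = (3)²V(T_1) + (2)²V(T_2) + (2)²V(T_3) + (2)²V(T_4)
= (3)²·9 + (2)²·132.25 + (2)²·7.84 + (2)²·1.96 = 649.2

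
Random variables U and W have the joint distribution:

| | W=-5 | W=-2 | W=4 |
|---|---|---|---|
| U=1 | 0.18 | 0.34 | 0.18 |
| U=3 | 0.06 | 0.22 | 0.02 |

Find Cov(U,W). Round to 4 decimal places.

E[U] = 1.6,  E[W] = -1.52
E[UW] = -2.84
Cov(U,W) = E[UW] − E[U]E[W] = -2.84 − (1.6)(-1.52) = -0.408

-0.4080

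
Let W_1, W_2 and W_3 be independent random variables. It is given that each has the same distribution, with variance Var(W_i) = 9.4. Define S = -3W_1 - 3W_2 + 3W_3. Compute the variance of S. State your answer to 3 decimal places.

253.800

By independence, Var(S) = (-3)²Var(W_1) + (-3)²Var(W_2) + (3)²Var(W_3)
= (-3)²·9.4 + (-3)²·9.4 + (3)²·9.4 = 253.8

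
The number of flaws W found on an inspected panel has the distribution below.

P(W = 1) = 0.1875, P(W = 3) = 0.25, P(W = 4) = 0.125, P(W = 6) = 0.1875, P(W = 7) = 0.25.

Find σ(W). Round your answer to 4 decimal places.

2.2000

E[W] = (1)(0.1875) + (3)(0.25) + (4)(0.125) + (6)(0.1875) + (7)(0.25) = 4.3125
E[W²] = (1)²(0.1875) + (3)²(0.25) + (4)²(0.125) + (6)²(0.1875) + (7)²(0.25) = 23.4375
V(W) = E[W²] − (E[W])² = 23.4375 − (4.3125)² = 4.83984375
σ(W) = √4.83984375 ≈ 2.2000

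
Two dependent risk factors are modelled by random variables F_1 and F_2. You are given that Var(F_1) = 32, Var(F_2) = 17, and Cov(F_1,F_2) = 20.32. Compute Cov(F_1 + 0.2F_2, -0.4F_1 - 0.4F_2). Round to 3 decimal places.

-23.914

Cov(F_1 + 0.2F_2, -0.4F_1 - 0.4F_2) = (1)(-0.4)Var(F_1) + (0.2)(-0.4)Var(F_2) + [(1)(-0.4) + (0.2)(-0.4)]Cov(F_1,F_2)
= -0.4·32 + -0.08·17 + -0.48·20.32 = -23.9136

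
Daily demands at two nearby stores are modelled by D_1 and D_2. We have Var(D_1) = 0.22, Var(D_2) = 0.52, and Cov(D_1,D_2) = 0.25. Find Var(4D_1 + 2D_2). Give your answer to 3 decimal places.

Var(4D_1 + 2D_2) = (4)²·Var(D_1) + (2)²·Var(D_2) + 2·(4)·(2)·Cov(D_1,D_2)
= 16·0.22 + 4·0.52 + 16·0.25 = 9.6

9.600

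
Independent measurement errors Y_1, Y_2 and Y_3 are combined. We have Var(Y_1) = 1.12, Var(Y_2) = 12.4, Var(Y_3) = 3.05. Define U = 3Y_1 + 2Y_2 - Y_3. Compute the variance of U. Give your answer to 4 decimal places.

62.7300

By independence, Var(U) = (3)²Var(Y_1) + (2)²Var(Y_2) + (-1)²Var(Y_3)
= (3)²·1.12 + (2)²·12.4 + (-1)²·3.05 = 62.73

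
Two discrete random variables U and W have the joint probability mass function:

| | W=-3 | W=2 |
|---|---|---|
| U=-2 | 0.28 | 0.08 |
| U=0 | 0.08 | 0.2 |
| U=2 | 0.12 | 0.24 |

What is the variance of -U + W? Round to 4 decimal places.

5.9200

E[U] = 0,  E[W] = -0.4,  E[UW] = 1.6
Var(U) = 2.88 − (0)² = 2.88;  Var(W) = 6.4 − (-0.4)² = 6.24
Cov(U,W) = 1.6 − (0)(-0.4) = 1.6
Var(-U + W) = (-1)²·2.88 + (1)²·6.24 + 2·(-1)·(1)·1.6 = 5.92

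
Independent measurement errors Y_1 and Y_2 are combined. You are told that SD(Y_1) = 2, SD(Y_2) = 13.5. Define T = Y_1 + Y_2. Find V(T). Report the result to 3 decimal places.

V(Y_1) = 4, V(Y_2) = 182.25
By independence, V(T) = (1)²V(Y_1) + (1)²V(Y_2)
= (1)²·4 + (1)²·182.25 = 186.25

186.250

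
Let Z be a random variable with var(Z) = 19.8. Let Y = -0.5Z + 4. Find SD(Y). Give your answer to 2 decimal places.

2.22

var(-0.5Z + 4) = (-0.5)²·19.8 = 4.95
SD(Y) = √4.95 ≈ 2.22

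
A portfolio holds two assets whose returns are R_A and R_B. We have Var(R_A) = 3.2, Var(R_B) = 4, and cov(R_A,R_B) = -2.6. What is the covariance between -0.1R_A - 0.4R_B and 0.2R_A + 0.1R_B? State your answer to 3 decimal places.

0.010

cov(-0.1R_A - 0.4R_B, 0.2R_A + 0.1R_B) = (-0.1)(0.2)Var(R_A) + (-0.4)(0.1)Var(R_B) + [(-0.1)(0.1) + (-0.4)(0.2)]cov(R_A,R_B)
= -0.02·3.2 + -0.04·4 + -0.09·-2.6 = 0.01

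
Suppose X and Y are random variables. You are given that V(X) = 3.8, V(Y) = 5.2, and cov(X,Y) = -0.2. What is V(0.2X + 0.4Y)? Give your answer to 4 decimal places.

V(0.2X + 0.4Y) = (0.2)²·V(X) + (0.4)²·V(Y) + 2·(0.2)·(0.4)·cov(X,Y)
= 0.04·3.8 + 0.16·5.2 + 0.16·-0.2 = 0.952

0.9520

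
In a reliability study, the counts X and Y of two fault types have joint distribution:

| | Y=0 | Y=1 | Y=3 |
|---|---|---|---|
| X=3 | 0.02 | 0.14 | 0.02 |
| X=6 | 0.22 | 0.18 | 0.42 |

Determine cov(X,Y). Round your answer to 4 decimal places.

0.2856

E[X] = 5.46,  E[Y] = 1.64
E[XY] = 9.24
cov(X,Y) = E[XY] − E[X]E[Y] = 9.24 − (5.46)(1.64) = 0.2856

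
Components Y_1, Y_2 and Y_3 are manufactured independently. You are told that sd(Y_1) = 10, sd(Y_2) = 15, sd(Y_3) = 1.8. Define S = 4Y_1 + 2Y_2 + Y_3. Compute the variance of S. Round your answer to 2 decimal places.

Var(Y_1) = 100, Var(Y_2) = 225, Var(Y_3) = 3.24
By independence, Var(S) = (4)²Var(Y_1) + (2)²Var(Y_2) + (1)²Var(Y_3)
= (4)²·100 + (2)²·225 + (1)²·3.24 = 2503.24

2503.24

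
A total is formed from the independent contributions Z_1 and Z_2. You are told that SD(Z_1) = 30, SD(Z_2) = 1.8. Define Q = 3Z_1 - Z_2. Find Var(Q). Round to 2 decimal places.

8103.24

Var(Z_1) = 900, Var(Z_2) = 3.24
By independence, Var(Q) = (3)²Var(Z_1) + (-1)²Var(Z_2)
= (3)²·900 + (-1)²·3.24 = 8103.24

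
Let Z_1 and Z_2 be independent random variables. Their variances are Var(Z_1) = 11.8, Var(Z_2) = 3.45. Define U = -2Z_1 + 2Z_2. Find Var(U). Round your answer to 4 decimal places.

61.0000

By independence, Var(U) = (-2)²Var(Z_1) + (2)²Var(Z_2)
= (-2)²·11.8 + (2)²·3.45 = 61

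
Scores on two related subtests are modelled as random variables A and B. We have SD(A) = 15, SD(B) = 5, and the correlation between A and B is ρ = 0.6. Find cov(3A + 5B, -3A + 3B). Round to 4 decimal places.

-1920.0000

Var(A) = (15)² = 225;  Var(B) = (5)² = 25
cov(A,B) = ρ·SD(A)·SD(B) = 0.6·15·5 = 45
cov(3A + 5B, -3A + 3B) = (3)(-3)Var(A) + (5)(3)Var(B) + [(3)(3) + (5)(-3)]cov(A,B)
= -9·225 + 15·25 + -6·45 = -1920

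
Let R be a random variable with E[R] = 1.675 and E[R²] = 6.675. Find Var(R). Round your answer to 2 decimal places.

Var(R) = 6.675 − (1.675)² = 3.869375

3.87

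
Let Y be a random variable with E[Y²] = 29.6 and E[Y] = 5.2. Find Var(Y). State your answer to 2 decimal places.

Var(Y) = 29.6 − (5.2)² = 2.56

2.56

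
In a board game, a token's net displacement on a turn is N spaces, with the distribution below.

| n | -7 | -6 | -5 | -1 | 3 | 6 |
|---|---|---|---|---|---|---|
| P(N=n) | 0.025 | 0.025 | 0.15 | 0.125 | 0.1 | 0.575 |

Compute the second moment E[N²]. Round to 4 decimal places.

27.6000

E[N²] = (-7)²(0.025) + (-6)²(0.025) + (-5)²(0.15) + (-1)²(0.125) + (3)²(0.1) + (6)²(0.575) = 27.6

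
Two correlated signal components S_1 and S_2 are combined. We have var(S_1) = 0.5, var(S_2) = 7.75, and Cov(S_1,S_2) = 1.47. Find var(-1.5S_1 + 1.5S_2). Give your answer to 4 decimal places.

11.9475

var(-1.5S_1 + 1.5S_2) = (-1.5)²·var(S_1) + (1.5)²·var(S_2) + 2·(-1.5)·(1.5)·Cov(S_1,S_2)
= 2.25·0.5 + 2.25·7.75 + -4.5·1.47 = 11.9475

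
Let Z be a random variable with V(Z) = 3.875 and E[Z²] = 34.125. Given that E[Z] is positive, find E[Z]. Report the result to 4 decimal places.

5.5000

(E[Z])² = E[Z²] − V(Z) = 34.125 − 3.875 = 30.25
E[Z] = √30.25 = 5.5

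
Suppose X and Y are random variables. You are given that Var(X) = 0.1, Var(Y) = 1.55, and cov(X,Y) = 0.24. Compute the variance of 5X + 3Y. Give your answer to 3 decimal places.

23.650

Var(5X + 3Y) = (5)²·Var(X) + (3)²·Var(Y) + 2·(5)·(3)·cov(X,Y)
= 25·0.1 + 9·1.55 + 30·0.24 = 23.65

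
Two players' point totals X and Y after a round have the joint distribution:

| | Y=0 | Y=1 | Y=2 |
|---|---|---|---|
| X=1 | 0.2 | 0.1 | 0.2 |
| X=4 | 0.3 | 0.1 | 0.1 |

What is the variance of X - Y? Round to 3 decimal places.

E[X] = 2.5,  E[Y] = 0.8,  E[XY] = 1.7
var(X) = 8.5 − (2.5)² = 2.25;  var(Y) = 1.4 − (0.8)² = 0.76
Cov(X,Y) = 1.7 − (2.5)(0.8) = -0.3
var(X - Y) = (1)²·2.25 + (-1)²·0.76 + 2·(1)·(-1)·-0.3 = 3.61

3.610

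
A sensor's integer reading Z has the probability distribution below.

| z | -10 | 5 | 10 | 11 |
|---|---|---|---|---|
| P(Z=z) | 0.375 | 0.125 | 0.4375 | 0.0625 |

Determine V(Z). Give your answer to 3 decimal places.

E[Z] = (-10)(0.375) + (5)(0.125) + (10)(0.4375) + (11)(0.0625) = 1.9375
E[Z²] = (-10)²(0.375) + (5)²(0.125) + (10)²(0.4375) + (11)²(0.0625) = 91.9375
V(Z) = E[Z²] − (E[Z])² = 91.9375 − (1.9375)² = 88.18359375

88.184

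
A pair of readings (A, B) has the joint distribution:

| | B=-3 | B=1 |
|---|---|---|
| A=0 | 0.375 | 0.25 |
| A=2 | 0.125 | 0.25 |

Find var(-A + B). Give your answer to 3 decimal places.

3.938

E[A] = 0.75,  E[B] = -1,  E[AB] = -0.25
var(A) = 1.5 − (0.75)² = 0.9375;  var(B) = 5 − (-1)² = 4
cov(A,B) = -0.25 − (0.75)(-1) = 0.5
var(-A + B) = (-1)²·0.9375 + (1)²·4 + 2·(-1)·(1)·0.5 = 3.9375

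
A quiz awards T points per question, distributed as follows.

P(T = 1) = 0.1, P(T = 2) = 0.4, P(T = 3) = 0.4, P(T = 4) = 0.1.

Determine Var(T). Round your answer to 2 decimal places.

0.65

E[T] = (1)(0.1) + (2)(0.4) + (3)(0.4) + (4)(0.1) = 2.5
E[T²] = (1)²(0.1) + (2)²(0.4) + (3)²(0.4) + (4)²(0.1) = 6.9
Var(T) = E[T²] − (E[T])² = 6.9 − (2.5)² = 0.65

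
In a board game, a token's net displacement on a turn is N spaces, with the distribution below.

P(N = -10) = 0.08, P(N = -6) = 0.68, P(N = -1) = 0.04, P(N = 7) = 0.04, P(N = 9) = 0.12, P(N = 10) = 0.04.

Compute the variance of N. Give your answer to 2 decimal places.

E[N] = (-10)(0.08) + (-6)(0.68) + (-1)(0.04) + (7)(0.04) + (9)(0.12) + (10)(0.04) = -3.16
E[N²] = (-10)²(0.08) + (-6)²(0.68) + (-1)²(0.04) + (7)²(0.04) + (9)²(0.12) + (10)²(0.04) = 48.2
var(N) = E[N²] − (E[N])² = 48.2 − (-3.16)² = 38.2144

38.21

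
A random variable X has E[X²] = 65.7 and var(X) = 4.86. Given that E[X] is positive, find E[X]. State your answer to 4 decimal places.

7.8000

(E[X])² = E[X²] − var(X) = 65.7 − 4.86 = 60.84
E[X] = √60.84 = 7.8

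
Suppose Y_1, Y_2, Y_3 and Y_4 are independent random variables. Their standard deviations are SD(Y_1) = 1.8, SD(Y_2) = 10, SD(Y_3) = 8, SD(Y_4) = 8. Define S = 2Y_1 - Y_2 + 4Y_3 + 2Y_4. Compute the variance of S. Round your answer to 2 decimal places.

Var(Y_1) = 3.24, Var(Y_2) = 100, Var(Y_3) = 64, Var(Y_4) = 64
By independence, Var(S) = (2)²Var(Y_1) + (-1)²Var(Y_2) + (4)²Var(Y_3) + (2)²Var(Y_4)
= (2)²·3.24 + (-1)²·100 + (4)²·64 + (2)²·64 = 1392.96

1392.96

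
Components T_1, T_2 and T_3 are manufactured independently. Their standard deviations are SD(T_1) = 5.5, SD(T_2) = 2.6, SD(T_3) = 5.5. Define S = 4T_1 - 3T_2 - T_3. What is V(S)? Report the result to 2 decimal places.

575.09

V(T_1) = 30.25, V(T_2) = 6.76, V(T_3) = 30.25
By independence, V(S) = (4)²V(T_1) + (-3)²V(T_2) + (-1)²V(T_3)
= (4)²·30.25 + (-3)²·6.76 + (-1)²·30.25 = 575.09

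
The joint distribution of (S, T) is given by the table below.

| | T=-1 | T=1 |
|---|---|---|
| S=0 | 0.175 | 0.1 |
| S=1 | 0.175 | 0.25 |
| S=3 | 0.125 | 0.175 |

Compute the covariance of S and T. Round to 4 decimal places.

E[S] = 1.325,  E[T] = 0.05
E[ST] = 0.225
Cov(S,T) = E[ST] − E[S]E[T] = 0.225 − (1.325)(0.05) = 0.15875

0.1588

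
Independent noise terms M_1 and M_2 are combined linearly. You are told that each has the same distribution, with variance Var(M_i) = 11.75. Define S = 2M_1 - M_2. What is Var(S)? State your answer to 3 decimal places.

58.750

By independence, Var(S) = (2)²Var(M_1) + (-1)²Var(M_2)
= (2)²·11.75 + (-1)²·11.75 = 58.75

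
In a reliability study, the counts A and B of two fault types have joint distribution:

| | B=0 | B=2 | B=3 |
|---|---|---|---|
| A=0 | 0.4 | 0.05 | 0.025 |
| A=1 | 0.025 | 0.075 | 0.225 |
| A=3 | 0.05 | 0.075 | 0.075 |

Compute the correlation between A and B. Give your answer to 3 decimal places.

0.444

E[A] = 0.925,  E[B] = 1.375
E[AB] = 1.95
cov(A,B) = E[AB] − E[A]E[B] = 1.95 − (0.925)(1.375) = 0.678125
V(A) = 1.269375,  V(B) = 1.834375
ρ = 0.678125 / √(1.269375·1.834375) ≈ 0.444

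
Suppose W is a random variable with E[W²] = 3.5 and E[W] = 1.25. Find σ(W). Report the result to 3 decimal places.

1.392

var(W) = 3.5 − (1.25)² = 1.9375
σ(W) = √1.9375 ≈ 1.392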